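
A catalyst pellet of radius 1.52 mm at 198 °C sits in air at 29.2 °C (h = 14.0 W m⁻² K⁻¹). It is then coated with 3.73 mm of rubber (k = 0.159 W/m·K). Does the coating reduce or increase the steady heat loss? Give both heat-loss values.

Critical radius for a sphere: r_cr = 2k/h = 0.0227 m = 2.27 cm.
Outer radius after coating: r₂ = 0.00152 + 0.00373 = 0.00525 m.
Since r₁ < r_cr and r₂ ≤ r_cr, the coating moves toward the maximum at r_cr — heat loss rises.
Bare: R = 1/(4πr₁²h) = 2460 K/W; Q = 168.8/2460 = 0.0686 W.
Coated: R = R_cond + R_conv = 440.2 K/W; Q = 168.8/440.2 = 0.383 W.

increases: 0.0686 → 0.383 W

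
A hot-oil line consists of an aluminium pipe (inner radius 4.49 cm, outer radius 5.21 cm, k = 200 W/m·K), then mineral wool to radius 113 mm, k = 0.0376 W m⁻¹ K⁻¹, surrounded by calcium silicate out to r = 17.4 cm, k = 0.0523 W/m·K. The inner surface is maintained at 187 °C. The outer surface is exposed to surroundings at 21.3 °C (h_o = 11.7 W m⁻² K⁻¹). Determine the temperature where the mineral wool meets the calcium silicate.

Resistance network (inner→outer):
  R'_aluminium = ln(0.0521/0.0449)/(2πk) = 0.1487/(2π·200) = 1.184×10^-4 m·K/W
  R'_mineral wool = ln(0.113/0.0521)/(2πk) = 0.7742/(2π·0.0376) = 3.277 m·K/W
  R'_calcium silicate = ln(0.174/0.113)/(2πk) = 0.4317/(2π·0.0523) = 1.314 m·K/W
  R'_conv,out = 1/(2πr h) = 1/(2π·0.174·11.7) = 0.07818 m·K/W
ΣR = 1.184×10^-4 + 3.277 + 1.314 + 0.07818 = 4.669 m·K/W
Q' = ΔT/ΣR = (187 °C − 21.3 °C)/4.669 = 35.49 W/m
From the inner boundary to the mineral wool/calcium silicate interface, ΣR_partial = 3.277 m·K/W.
T_interface = T_in − Q'·ΣR_partial = 187 °C − (35.49)(3.277) = 70.7 °C

T = 70.7 °C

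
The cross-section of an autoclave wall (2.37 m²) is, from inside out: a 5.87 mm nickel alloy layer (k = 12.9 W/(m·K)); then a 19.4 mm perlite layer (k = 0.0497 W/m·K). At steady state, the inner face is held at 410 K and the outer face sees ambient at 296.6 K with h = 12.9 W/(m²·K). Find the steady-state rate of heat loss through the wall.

Q = 574 W

Series thermal resistances, inner to outer:
  R_nickel alloy = L/(kA) = 0.00587/(12.9·2.37) = 1.920×10^-4 K/W
  R_perlite = L/(kA) = 0.0194/(0.0497·2.37) = 0.1647 K/W
  R_conv,out = 1/(hA) = 1/(12.9·2.37) = 0.03271 K/W
ΣR = 1.920×10^-4 + 0.1647 + 0.03271 = 0.1976 K/W
Q = ΔT/ΣR = (410 K − 296.6 K)/0.1976 = 574 W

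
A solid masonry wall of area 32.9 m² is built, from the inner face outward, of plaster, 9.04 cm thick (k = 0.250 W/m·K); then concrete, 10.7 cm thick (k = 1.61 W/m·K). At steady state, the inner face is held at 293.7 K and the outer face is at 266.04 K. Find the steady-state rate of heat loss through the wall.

Q = 2130 W

Treat each layer as a resistance in series:
  R_plaster = L/(kA) = 0.0904/(0.250·32.9) = 0.01099 K/W
  R_concrete = L/(kA) = 0.107/(1.61·32.9) = 0.002020 K/W
ΣR = 0.01099 + 0.002020 = 0.01301 K/W
Q = ΔT/ΣR = (293.7 K − 266.04 K)/0.01301 = 2130 W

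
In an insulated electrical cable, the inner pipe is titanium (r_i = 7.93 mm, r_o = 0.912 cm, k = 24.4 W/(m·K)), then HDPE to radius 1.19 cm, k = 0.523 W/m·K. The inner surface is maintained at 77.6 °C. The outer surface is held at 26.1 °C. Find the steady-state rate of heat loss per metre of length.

Resistance network (inner→outer):
  R'_titanium = ln(0.00912/0.00793)/(2πk) = 0.1398/(2π·24.4) = 9.120×10^-4 m·K/W
  R'_HDPE = ln(0.0119/0.00912)/(2πk) = 0.2661/(2π·0.523) = 0.08097 m·K/W
ΣR = 9.120×10^-4 + 0.08097 = 0.08188 m·K/W
Q' = ΔT/ΣR = (77.6 °C − 26.1 °C)/0.08188 = 629 W/m

Q' = 629 W/m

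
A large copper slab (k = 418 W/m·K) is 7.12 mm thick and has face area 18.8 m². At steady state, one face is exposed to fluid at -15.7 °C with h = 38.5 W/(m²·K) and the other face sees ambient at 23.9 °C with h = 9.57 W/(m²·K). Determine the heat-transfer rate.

Q = 5.71 kW

Series thermal resistances, inner to outer:
  R_conv,in = 1/(hA) = 1/(38.5·18.8) = 0.001382 K/W
  R_copper = L/(kA) = 0.00712/(418·18.8) = 9.060×10^-7 K/W
  R_conv,out = 1/(hA) = 1/(9.57·18.8) = 0.005558 K/W
ΣR = 0.001382 + 9.060×10^-7 + 0.005558 = 0.006941 K/W
Q = ΔT/ΣR = (-15.7 °C − 23.9 °C)/0.006941 = -5710 W
(Negative Q ⇒ heat flows inward; heat gain = 5710 W.)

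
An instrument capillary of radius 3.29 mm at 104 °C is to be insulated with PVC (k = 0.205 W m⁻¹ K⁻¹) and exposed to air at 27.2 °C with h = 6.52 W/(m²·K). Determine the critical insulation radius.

For a cylinder, r_cr = k_ins/h = 0.205/6.52 = 0.0314 m = 3.14 cm

r_cr = 3.14 cm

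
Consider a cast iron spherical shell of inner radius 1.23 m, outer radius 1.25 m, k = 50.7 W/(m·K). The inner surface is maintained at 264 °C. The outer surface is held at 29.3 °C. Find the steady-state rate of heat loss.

Q = 4πk·ΔT/(1/r₁ − 1/r₂) = 4π × 50.7 × 234.7 / (1/1.23 − 1/1.25) = 1.15×10^7 W

Q = 1.15×10^7 W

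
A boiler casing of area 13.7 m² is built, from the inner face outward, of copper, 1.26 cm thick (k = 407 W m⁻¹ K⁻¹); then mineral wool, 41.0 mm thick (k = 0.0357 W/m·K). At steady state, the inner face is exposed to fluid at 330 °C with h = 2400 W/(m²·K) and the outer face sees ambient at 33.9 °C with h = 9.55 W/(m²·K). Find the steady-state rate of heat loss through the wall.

Q = 3.24 kW

Treat each layer as a resistance in series:
  R_conv,in = 1/(hA) = 1/(2400·13.7) = 3.041×10^-5 K/W
  R_copper = L/(kA) = 0.0126/(407·13.7) = 2.260×10^-6 K/W
  R_mineral wool = L/(kA) = 0.0410/(0.0357·13.7) = 0.08383 K/W
  R_conv,out = 1/(hA) = 1/(9.55·13.7) = 0.007643 K/W
ΣR = 3.041×10^-5 + 2.260×10^-6 + 0.08383 + 0.007643 = 0.09151 K/W
Q = ΔT/ΣR = (330 °C − 33.9 °C)/0.09151 = 3240 W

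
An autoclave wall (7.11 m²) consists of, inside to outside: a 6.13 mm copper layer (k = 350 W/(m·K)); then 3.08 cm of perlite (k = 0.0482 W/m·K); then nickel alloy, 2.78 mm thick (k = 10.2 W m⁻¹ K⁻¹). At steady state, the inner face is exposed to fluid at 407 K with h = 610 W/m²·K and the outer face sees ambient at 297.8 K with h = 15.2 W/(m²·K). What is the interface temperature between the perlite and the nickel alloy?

T = 308.0 K

Series thermal resistances, inner to outer:
  R_conv,in = 1/(hA) = 1/(610·7.11) = 2.306×10^-4 K/W
  R_copper = L/(kA) = 0.00613/(350·7.11) = 2.463×10^-6 K/W
  R_perlite = L/(kA) = 0.0308/(0.0482·7.11) = 0.08987 K/W
  R_nickel alloy = L/(kA) = 0.00278/(10.2·7.11) = 3.833×10^-5 K/W
  R_conv,out = 1/(hA) = 1/(15.2·7.11) = 0.009253 K/W
ΣR = 2.306×10^-4 + 2.463×10^-6 + 0.08987 + 3.833×10^-5 + 0.009253 = 0.09939 K/W
Q = ΔT/ΣR = (407 K − 297.8 K)/0.09939 = 1099 W
From the inner boundary to the perlite/nickel alloy interface, ΣR_partial = 0.09010 K/W.
T_interface = T_in − Q·ΣR_partial = 407 K − (1099)(0.09010) = 308.0 K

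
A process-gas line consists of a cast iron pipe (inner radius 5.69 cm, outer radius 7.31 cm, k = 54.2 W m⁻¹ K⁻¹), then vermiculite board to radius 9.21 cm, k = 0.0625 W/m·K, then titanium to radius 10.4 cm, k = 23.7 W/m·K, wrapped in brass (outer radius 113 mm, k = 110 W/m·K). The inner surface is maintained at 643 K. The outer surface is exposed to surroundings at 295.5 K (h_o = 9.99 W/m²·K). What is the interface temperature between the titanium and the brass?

Series thermal resistances, inner to outer:
  R'_cast iron = ln(0.0731/0.0569)/(2πk) = 0.2505/(2π·54.2) = 7.357×10^-4 m·K/W
  R'_vermiculite board = ln(0.0921/0.0731)/(2πk) = 0.2310/(2π·0.0625) = 0.5884 m·K/W
  R'_titanium = ln(0.104/0.0921)/(2πk) = 0.1215/(2π·23.7) = 8.160×10^-4 m·K/W
  R'_brass = ln(0.113/0.104)/(2πk) = 0.08300/(2π·110) = 1.201×10^-4 m·K/W
  R'_conv,out = 1/(2πr h) = 1/(2π·0.113·9.99) = 0.1410 m·K/W
ΣR = 7.357×10^-4 + 0.5884 + 8.160×10^-4 + 1.201×10^-4 + 0.1410 = 0.7311 m·K/W
Q' = ΔT/ΣR = (643 K − 295.5 K)/0.7311 = 475.3 W/m
From the inner boundary to the titanium/brass interface, ΣR_partial = 0.5900 m·K/W.
T_interface = T_in − Q'·ΣR_partial = 643 K − (475.3)(0.5900) = 362.6 K

T = 362.6 K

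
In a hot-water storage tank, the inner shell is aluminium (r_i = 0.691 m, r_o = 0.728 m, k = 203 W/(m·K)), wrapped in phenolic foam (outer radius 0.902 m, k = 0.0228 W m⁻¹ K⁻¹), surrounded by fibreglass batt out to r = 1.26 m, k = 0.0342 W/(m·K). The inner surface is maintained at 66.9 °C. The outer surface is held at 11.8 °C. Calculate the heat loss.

Q = 33.2 W

Resistance network (inner→outer):
  R_aluminium = (1/0.691 − 1/0.728)/(4πk) = 0.07355/(4π·203) = 2.883×10^-5 K/W
  R_phenolic foam = (1/0.728 − 1/0.902)/(4πk) = 0.2650/(4π·0.0228) = 0.9248 K/W
  R_fibreglass batt = (1/0.902 − 1/1.26)/(4πk) = 0.3150/(4π·0.0342) = 0.7329 K/W
ΣR = 2.883×10^-5 + 0.9248 + 0.7329 = 1.658 K/W
Q = ΔT/ΣR = (66.9 °C − 11.8 °C)/1.658 = 33.2 W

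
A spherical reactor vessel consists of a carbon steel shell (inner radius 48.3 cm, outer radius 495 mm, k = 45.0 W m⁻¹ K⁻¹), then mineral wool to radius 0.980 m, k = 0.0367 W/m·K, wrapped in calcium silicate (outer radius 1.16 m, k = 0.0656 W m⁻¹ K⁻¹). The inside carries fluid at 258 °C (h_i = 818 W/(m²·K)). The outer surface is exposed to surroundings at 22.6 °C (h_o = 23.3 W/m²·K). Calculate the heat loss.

Resistance network (inner→outer):
  R_conv,in = 1/(4πr²h) = 1/(4π·0.483²·818) = 4.170×10^-4 K/W
  R_carbon steel = (1/0.483 − 1/0.495)/(4πk) = 0.05019/(4π·45.0) = 8.876×10^-5 K/W
  R_mineral wool = (1/0.495 − 1/0.980)/(4πk) = 0.9998/(4π·0.0367) = 2.168 K/W
  R_calcium silicate = (1/0.980 − 1/1.16)/(4πk) = 0.1583/(4π·0.0656) = 0.1921 K/W
  R_conv,out = 1/(4πr²h) = 1/(4π·1.16²·23.3) = 0.002538 K/W
ΣR = 4.170×10^-4 + 8.876×10^-5 + 2.168 + 0.1921 + 0.002538 = 2.363 K/W
Q = ΔT/ΣR = (258 °C − 22.6 °C)/2.363 = 99.6 W

Q = 99.6 W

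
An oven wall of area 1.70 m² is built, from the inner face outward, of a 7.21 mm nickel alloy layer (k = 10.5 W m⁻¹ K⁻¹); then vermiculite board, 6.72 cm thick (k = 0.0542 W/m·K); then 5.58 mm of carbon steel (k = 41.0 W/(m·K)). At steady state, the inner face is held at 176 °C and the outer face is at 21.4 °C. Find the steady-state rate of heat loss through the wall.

Q = 212 W

Resistance network (inner→outer):
  R_nickel alloy = L/(kA) = 0.00721/(10.5·1.70) = 4.039×10^-4 K/W
  R_vermiculite board = L/(kA) = 0.0672/(0.0542·1.70) = 0.7293 K/W
  R_carbon steel = L/(kA) = 0.00558/(41.0·1.70) = 8.006×10^-5 K/W
ΣR = 4.039×10^-4 + 0.7293 + 8.006×10^-5 = 0.7298 K/W
Q = ΔT/ΣR = (176 °C − 21.4 °C)/0.7298 = 212 W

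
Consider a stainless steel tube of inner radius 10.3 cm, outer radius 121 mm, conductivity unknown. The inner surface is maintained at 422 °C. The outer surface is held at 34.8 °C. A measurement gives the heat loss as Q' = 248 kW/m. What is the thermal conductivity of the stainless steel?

k = 16.4 W/m·K

ΣR = ΔT/Q' = |422 − 34.8|/2.48×10^5 = 0.001561 m·K/W
ln(r₂/r₁)/(2πk) = 0.001561 ⇒ k = 0.1611/(2π·0.001561) = 16.4 W/m·K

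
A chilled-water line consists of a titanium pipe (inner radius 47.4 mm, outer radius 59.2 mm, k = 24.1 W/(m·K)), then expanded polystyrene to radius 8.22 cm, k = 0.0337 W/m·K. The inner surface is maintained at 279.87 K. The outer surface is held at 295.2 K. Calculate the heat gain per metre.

Treat each layer as a resistance in series:
  R'_titanium = ln(0.0592/0.0474)/(2πk) = 0.2223/(2π·24.1) = 0.001468 m·K/W
  R'_expanded polystyrene = ln(0.0822/0.0592)/(2πk) = 0.3282/(2π·0.0337) = 1.550 m·K/W
ΣR = 0.001468 + 1.550 = 1.551 m·K/W
Q' = ΔT/ΣR = (279.87 K − 295.2 K)/1.551 = -9.88 W/m
(Negative Q' ⇒ heat flows inward; heat gain = 9.88 W/m.)

Q' = 9.88 W/m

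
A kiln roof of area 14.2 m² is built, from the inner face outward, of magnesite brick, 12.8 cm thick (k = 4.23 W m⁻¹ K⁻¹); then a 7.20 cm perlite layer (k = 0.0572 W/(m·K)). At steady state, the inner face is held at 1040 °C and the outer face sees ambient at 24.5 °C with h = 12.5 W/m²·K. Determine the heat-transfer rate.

Q = 10.5 kW

Treat each layer as a resistance in series:
  R_magnesite brick = L/(kA) = 0.128/(4.23·14.2) = 0.002131 K/W
  R_perlite = L/(kA) = 0.0720/(0.0572·14.2) = 0.08864 K/W
  R_conv,out = 1/(hA) = 1/(12.5·14.2) = 0.005634 K/W
ΣR = 0.002131 + 0.08864 + 0.005634 = 0.09640 K/W
Q = ΔT/ΣR = (1040 °C − 24.5 °C)/0.09640 = 10500 W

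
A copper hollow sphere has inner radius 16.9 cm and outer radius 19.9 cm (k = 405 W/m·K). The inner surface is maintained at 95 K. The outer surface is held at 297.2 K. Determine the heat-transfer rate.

Q = 1150 kW

Q = 4πk·ΔT/(1/r₁ − 1/r₂) = 4π × 405 × 202.2 / (1/0.169 − 1/0.199) = 1.15×10^6 W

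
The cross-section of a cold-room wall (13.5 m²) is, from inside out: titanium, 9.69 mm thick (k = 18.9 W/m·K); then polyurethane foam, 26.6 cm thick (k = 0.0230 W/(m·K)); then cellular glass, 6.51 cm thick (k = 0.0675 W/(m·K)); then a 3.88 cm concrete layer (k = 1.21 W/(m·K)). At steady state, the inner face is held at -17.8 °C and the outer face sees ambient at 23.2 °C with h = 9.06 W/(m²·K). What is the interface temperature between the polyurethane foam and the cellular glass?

T = 19.6 °C

Treat each layer as a resistance in series:
  R_titanium = L/(kA) = 0.00969/(18.9·13.5) = 3.798×10^-5 K/W
  R_polyurethane foam = L/(kA) = 0.266/(0.0230·13.5) = 0.8567 K/W
  R_cellular glass = L/(kA) = 0.0651/(0.0675·13.5) = 0.07144 K/W
  R_concrete = L/(kA) = 0.0388/(1.21·13.5) = 0.002375 K/W
  R_conv,out = 1/(hA) = 1/(9.06·13.5) = 0.008176 K/W
ΣR = 3.798×10^-5 + 0.8567 + 0.07144 + 0.002375 + 0.008176 = 0.9387 K/W
Q = ΔT/ΣR = (-17.8 °C − 23.2 °C)/0.9387 = -43.68 W
From the inner boundary to the polyurethane foam/cellular glass interface, ΣR_partial = 0.8567 K/W.
T_interface = T_in − Q·ΣR_partial = -17.8 °C − (-43.68)(0.8567) = 19.6 °C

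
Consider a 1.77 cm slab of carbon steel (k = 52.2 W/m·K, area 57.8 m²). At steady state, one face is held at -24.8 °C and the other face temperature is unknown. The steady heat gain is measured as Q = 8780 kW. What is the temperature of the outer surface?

T_out = 26.7 °C

Sum the resistances:
  R_carbon steel = L/(kA) = 0.0177/(52.2·57.8) = 5.866×10^-6 K/W
ΣR = 5.866×10^-6 K/W
ΔT = Q·ΣR = 8.78×10^6 × 5.866×10^-6 = 51.50 K
Heat flows inward, so T_out = T_in + ΔT = -24.8 + 51.50 = 26.7 °C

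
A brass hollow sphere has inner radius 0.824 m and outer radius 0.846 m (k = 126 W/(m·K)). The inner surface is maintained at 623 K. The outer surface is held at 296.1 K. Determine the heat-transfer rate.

Q = 1.64×10^7 W

Q = 4πk·ΔT/(1/r₁ − 1/r₂) = 4π × 126 × 326.9 / (1/0.824 − 1/0.846) = 1.64×10^7 W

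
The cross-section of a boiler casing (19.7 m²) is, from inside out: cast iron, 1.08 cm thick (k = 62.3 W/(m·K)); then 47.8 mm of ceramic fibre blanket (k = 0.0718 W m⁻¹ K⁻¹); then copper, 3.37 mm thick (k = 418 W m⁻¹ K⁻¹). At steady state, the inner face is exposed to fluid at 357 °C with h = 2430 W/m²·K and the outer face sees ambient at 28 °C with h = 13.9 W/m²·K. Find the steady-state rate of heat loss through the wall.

Q = 8.78 kW

Treat each layer as a resistance in series:
  R_conv,in = 1/(hA) = 1/(2430·19.7) = 2.089×10^-5 K/W
  R_cast iron = L/(kA) = 0.0108/(62.3·19.7) = 8.800×10^-6 K/W
  R_ceramic fibre blanket = L/(kA) = 0.0478/(0.0718·19.7) = 0.03379 K/W
  R_copper = L/(kA) = 0.00337/(418·19.7) = 4.092×10^-7 K/W
  R_conv,out = 1/(hA) = 1/(13.9·19.7) = 0.003652 K/W
ΣR = 2.089×10^-5 + 8.800×10^-6 + 0.03379 + 4.092×10^-7 + 0.003652 = 0.03747 K/W
Q = ΔT/ΣR = (357 °C − 28 °C)/0.03747 = 8780 W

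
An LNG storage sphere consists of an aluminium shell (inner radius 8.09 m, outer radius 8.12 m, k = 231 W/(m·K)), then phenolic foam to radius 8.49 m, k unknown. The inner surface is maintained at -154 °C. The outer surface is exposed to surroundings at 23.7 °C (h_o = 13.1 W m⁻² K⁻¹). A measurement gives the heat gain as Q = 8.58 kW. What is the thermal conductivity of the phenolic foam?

ΣR = ΔT/Q = |-154 − 23.7|/8580 = 0.02071 K/W
Known resistances:
  R_aluminium = (1/8.09 − 1/8.12)/(4πk) = 4.567×10^-4/(4π·231) = 1.573×10^-7 K/W
  R_conv,out = 1/(4πr²h) = 1/(4π·8.49²·13.1) = 8.428×10^-5 K/W
R_phenolic foam = ΣR − ΣR_known = 0.02071 − 8.444×10^-5 = 0.02063 K/W
(1/r₁−1/r₂)/(4πk) = 0.02063 ⇒ k = 0.005367/(4π·0.02063) = 0.0207 W/m·K

k = 0.0207 W/m·K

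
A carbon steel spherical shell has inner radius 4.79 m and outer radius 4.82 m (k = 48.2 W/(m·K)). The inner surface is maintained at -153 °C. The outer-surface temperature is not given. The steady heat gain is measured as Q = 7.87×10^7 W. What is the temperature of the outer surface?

T_out = 15.8 °C

Sum the resistances:
  R_carbon steel = (1/4.79 − 1/4.82)/(4πk) = 0.001299/(4π·48.2) = 2.145×10^-6 K/W
ΣR = 2.145×10^-6 K/W
ΔT = Q·ΣR = 7.87×10^7 × 2.145×10^-6 = 168.8 K
Heat flows inward, so T_out = T_in + ΔT = -153 + 168.8 = 15.8 °C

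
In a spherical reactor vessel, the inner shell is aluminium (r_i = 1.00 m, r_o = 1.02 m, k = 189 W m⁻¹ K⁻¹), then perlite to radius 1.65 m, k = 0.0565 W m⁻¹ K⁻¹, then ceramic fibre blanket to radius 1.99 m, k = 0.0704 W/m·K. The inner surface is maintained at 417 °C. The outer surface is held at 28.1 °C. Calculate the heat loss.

Q = 604 W

Series thermal resistances, inner to outer:
  R_aluminium = (1/1.00 − 1/1.02)/(4πk) = 0.01961/(4π·189) = 8.256×10^-6 K/W
  R_perlite = (1/1.02 − 1/1.65)/(4πk) = 0.3743/(4π·0.0565) = 0.5272 K/W
  R_ceramic fibre blanket = (1/1.65 − 1/1.99)/(4πk) = 0.1035/(4π·0.0704) = 0.1170 K/W
ΣR = 8.256×10^-6 + 0.5272 + 0.1170 = 0.6442 K/W
Q = ΔT/ΣR = (417 °C − 28.1 °C)/0.6442 = 604 W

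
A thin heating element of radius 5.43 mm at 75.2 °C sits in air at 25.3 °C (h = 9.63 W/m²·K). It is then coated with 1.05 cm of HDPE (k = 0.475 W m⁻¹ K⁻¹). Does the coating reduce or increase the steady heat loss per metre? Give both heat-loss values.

increases: 16.4 → 35.7 W/m

Critical radius for a cylinder: r_cr = k/h = 0.0493 m = 4.93 cm.
Outer radius after coating: r₂ = 0.00543 + 0.0105 = 0.01593 m.
Since r₁ < r_cr and r₂ ≤ r_cr, the coating moves toward the maximum at r_cr — heat loss rises.
Bare: R = 1/(2πr₁h) = 3.044 m·K/W; Q = 49.9/3.044 = 16.4 W/m.
Coated: R = R_cond + R_conv = 1.398 m·K/W; Q = 49.9/1.398 = 35.7 W/m.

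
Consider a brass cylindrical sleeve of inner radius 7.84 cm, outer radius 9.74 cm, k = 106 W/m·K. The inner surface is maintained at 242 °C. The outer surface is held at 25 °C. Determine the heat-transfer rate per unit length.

Q' = 6.66×10^5 W/m

Q' = 2πk·ΔT/ln(r₂/r₁) = 2π × 106 × 217 / ln(0.0974/0.0784) = 6.66×10^5 W/m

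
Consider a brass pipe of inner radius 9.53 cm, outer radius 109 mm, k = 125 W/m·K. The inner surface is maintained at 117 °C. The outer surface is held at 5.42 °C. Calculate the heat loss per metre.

Q' = 6.52×10^5 W/m

Q' = 2πk·ΔT/ln(r₂/r₁) = 2π × 125 × 111.58 / ln(0.109/0.0953) = 6.52×10^5 W/m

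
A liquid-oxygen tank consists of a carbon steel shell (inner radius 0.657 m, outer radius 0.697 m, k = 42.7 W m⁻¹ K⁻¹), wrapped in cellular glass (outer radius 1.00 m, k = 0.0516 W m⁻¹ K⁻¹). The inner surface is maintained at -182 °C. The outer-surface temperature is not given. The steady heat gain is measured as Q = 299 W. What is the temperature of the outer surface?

Series resistances:
  R_carbon steel = (1/0.657 − 1/0.697)/(4πk) = 0.08735/(4π·42.7) = 1.628×10^-4 K/W
  R_cellular glass = (1/0.697 − 1/1.00)/(4πk) = 0.4347/(4π·0.0516) = 0.6704 K/W
ΣR = 0.6706 K/W
ΔT = Q·ΣR = 299 × 0.6706 = 200.5 K
Heat flows inward, so T_out = T_in + ΔT = -182 + 200.5 = 18.5 °C

T_out = 18.5 °C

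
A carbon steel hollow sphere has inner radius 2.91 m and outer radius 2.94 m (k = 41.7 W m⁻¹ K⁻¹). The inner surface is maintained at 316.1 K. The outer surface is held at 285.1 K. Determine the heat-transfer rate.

Q = 4πk·ΔT/(1/r₁ − 1/r₂) = 4π × 41.7 × 31 / (1/2.91 − 1/2.94) = 4.63×10^6 W

Q = 4.63×10^6 W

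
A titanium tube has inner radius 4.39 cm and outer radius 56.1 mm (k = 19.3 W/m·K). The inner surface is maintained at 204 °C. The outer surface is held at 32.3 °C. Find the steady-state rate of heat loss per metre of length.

Q' = 84900 W/m

Q' = 2πk·ΔT/ln(r₂/r₁) = 2π × 19.3 × 171.7 / ln(0.0561/0.0439) = 84900 W/m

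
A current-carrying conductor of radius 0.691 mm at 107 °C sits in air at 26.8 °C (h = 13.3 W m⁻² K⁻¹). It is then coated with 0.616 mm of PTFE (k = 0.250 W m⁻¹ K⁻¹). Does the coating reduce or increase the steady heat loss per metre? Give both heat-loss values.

increases: 4.63 → 8.39 W/m

Critical radius for a cylinder: r_cr = k/h = 0.0188 m = 1.88 cm.
Outer radius after coating: r₂ = 6.91×10^-4 + 6.16×10^-4 = 0.001307 m.
Since r₁ < r_cr and r₂ ≤ r_cr, the coating moves toward the maximum at r_cr — heat loss rises.
Bare: R = 1/(2πr₁h) = 17.32 m·K/W; Q = 80.2/17.32 = 4.63 W/m.
Coated: R = R_cond + R_conv = 9.561 m·K/W; Q = 80.2/9.561 = 8.39 W/m.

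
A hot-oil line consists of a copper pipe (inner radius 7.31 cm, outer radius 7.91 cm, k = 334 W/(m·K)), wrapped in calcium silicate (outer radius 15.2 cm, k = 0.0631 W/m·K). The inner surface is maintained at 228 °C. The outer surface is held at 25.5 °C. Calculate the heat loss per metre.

Treat each layer as a resistance in series:
  R'_copper = ln(0.0791/0.0731)/(2πk) = 0.07888/(2π·334) = 3.759×10^-5 m·K/W
  R'_calcium silicate = ln(0.152/0.0791)/(2πk) = 0.6532/(2π·0.0631) = 1.647 m·K/W
ΣR = 3.759×10^-5 + 1.647 = 1.647 m·K/W
Q' = ΔT/ΣR = (228 °C − 25.5 °C)/1.647 = 123 W/m

Q' = 123 W/m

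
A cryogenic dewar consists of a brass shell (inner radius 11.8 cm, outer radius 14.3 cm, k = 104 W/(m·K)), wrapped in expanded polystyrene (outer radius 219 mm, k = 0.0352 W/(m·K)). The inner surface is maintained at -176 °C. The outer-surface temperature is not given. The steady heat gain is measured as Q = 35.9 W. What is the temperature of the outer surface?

Sum the resistances:
  R_brass = (1/0.118 − 1/0.143)/(4πk) = 1.482/(4π·104) = 0.001134 K/W
  R_expanded polystyrene = (1/0.143 − 1/0.219)/(4πk) = 2.427/(4π·0.0352) = 5.486 K/W
ΣR = 5.487 K/W
ΔT = Q·ΣR = 35.9 × 5.487 = 197.0 K
Heat flows inward, so T_out = T_in + ΔT = -176 + 197.0 = 21.0 °C

T_out = 21.0 °C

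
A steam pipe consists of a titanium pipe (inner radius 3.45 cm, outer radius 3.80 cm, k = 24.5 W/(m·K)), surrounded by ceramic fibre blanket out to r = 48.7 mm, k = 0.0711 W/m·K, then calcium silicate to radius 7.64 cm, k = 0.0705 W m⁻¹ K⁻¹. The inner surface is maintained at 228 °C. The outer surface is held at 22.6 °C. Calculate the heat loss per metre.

Treat each layer as a resistance in series:
  R'_titanium = ln(0.0380/0.0345)/(2πk) = 0.09663/(2π·24.5) = 6.277×10^-4 m·K/W
  R'_ceramic fibre blanket = ln(0.0487/0.0380)/(2πk) = 0.2481/(2π·0.0711) = 0.5553 m·K/W
  R'_calcium silicate = ln(0.0764/0.0487)/(2πk) = 0.4503/(2π·0.0705) = 1.017 m·K/W
ΣR = 6.277×10^-4 + 0.5553 + 1.017 = 1.573 m·K/W
Q' = ΔT/ΣR = (228 °C − 22.6 °C)/1.573 = 131 W/m

Q' = 131 W/m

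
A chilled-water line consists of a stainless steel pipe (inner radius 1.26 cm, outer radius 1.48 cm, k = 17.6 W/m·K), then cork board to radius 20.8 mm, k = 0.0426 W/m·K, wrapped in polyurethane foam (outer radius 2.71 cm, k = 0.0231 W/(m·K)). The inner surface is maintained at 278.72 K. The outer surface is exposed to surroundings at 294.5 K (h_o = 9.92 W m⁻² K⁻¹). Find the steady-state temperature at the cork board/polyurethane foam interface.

T = 284.2 K

Treat each layer as a resistance in series:
  R'_stainless steel = ln(0.0148/0.0126)/(2πk) = 0.1609/(2π·17.6) = 0.001455 m·K/W
  R'_cork board = ln(0.0208/0.0148)/(2πk) = 0.3403/(2π·0.0426) = 1.271 m·K/W
  R'_polyurethane foam = ln(0.0271/0.0208)/(2πk) = 0.2646/(2π·0.0231) = 1.823 m·K/W
  R'_conv,out = 1/(2πr h) = 1/(2π·0.0271·9.92) = 0.5920 m·K/W
ΣR = 0.001455 + 1.271 + 1.823 + 0.5920 = 3.687 m·K/W
Q' = ΔT/ΣR = (278.72 K − 294.5 K)/3.687 = -4.280 W/m
From the inner boundary to the cork board/polyurethane foam interface, ΣR_partial = 1.272 m·K/W.
T_interface = T_in − Q'·ΣR_partial = 278.72 K − (-4.280)(1.272) = 284.2 K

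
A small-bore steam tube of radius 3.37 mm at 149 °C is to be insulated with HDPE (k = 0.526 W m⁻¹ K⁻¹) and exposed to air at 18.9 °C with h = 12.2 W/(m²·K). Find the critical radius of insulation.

r_cr = 4.31 cm

For a cylinder, r_cr = k_ins/h = 0.526/12.2 = 0.0431 m = 4.31 cm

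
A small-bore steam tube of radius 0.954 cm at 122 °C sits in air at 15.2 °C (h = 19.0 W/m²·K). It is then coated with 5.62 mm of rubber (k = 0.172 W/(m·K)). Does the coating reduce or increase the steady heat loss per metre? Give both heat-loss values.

reduces: 122 → 109 W/m

Critical radius for a cylinder: r_cr = k/h = 0.00905 m = 0.905 cm.
Outer radius after coating: r₂ = 0.00954 + 0.00562 = 0.01516 m.
Since r₁ ≥ r_cr, any added insulation reduces the heat loss.
Bare: R = 1/(2πr₁h) = 0.8780 m·K/W; Q = 106.8/0.8780 = 122 W/m.
Coated: R = R_cond + R_conv = 0.9811 m·K/W; Q = 106.8/0.9811 = 109 W/m.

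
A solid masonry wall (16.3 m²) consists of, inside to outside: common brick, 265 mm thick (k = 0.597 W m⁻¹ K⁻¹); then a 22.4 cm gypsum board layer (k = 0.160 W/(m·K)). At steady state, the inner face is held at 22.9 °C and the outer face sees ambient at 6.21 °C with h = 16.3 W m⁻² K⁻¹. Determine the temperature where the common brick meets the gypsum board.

T = 19.0 °C

Treat each layer as a resistance in series:
  R_common brick = L/(kA) = 0.265/(0.597·16.3) = 0.02723 K/W
  R_gypsum board = L/(kA) = 0.224/(0.160·16.3) = 0.08589 K/W
  R_conv,out = 1/(hA) = 1/(16.3·16.3) = 0.003764 K/W
ΣR = 0.02723 + 0.08589 + 0.003764 = 0.1169 K/W
Q = ΔT/ΣR = (22.9 °C − 6.21 °C)/0.1169 = 142.8 W
From the inner boundary to the common brick/gypsum board interface, ΣR_partial = 0.02723 K/W.
T_interface = T_in − Q·ΣR_partial = 22.9 °C − (142.8)(0.02723) = 19.0 °C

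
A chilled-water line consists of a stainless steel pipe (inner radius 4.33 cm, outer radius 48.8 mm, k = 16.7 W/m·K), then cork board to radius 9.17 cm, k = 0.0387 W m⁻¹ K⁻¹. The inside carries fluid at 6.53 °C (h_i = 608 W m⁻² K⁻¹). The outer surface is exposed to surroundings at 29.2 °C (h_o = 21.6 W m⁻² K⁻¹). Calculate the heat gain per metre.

Q' = 8.45 W/m

Series thermal resistances, inner to outer:
  R'_conv,in = 1/(2πr h) = 1/(2π·0.0433·608) = 0.006045 m·K/W
  R'_stainless steel = ln(0.0488/0.0433)/(2πk) = 0.1196/(2π·16.7) = 0.001140 m·K/W
  R'_cork board = ln(0.0917/0.0488)/(2πk) = 0.6308/(2π·0.0387) = 2.594 m·K/W
  R'_conv,out = 1/(2πr h) = 1/(2π·0.0917·21.6) = 0.08035 m·K/W
ΣR = 0.006045 + 0.001140 + 2.594 + 0.08035 = 2.682 m·K/W
Q' = ΔT/ΣR = (6.53 °C − 29.2 °C)/2.682 = -8.45 W/m
(Negative Q' ⇒ heat flows inward; heat gain = 8.45 W/m.)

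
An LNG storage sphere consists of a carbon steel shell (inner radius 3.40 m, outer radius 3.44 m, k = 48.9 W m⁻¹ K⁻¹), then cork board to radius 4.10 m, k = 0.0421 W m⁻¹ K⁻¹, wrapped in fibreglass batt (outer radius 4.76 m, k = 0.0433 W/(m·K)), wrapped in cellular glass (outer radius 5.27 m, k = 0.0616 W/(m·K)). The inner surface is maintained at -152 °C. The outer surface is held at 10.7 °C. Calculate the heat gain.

Q = 920 W

Resistance network (inner→outer):
  R_carbon steel = (1/3.40 − 1/3.44)/(4πk) = 0.003420/(4π·48.9) = 5.565×10^-6 K/W
  R_cork board = (1/3.44 − 1/4.10)/(4πk) = 0.04680/(4π·0.0421) = 0.08845 K/W
  R_fibreglass batt = (1/4.10 − 1/4.76)/(4πk) = 0.03382/(4π·0.0433) = 0.06215 K/W
  R_cellular glass = (1/4.76 − 1/5.27)/(4πk) = 0.02033/(4π·0.0616) = 0.02626 K/W
ΣR = 5.565×10^-6 + 0.08845 + 0.06215 + 0.02626 = 0.1769 K/W
Q = ΔT/ΣR = (-152 °C − 10.7 °C)/0.1769 = -920 W
(Negative Q ⇒ heat flows inward; heat gain = 920 W.)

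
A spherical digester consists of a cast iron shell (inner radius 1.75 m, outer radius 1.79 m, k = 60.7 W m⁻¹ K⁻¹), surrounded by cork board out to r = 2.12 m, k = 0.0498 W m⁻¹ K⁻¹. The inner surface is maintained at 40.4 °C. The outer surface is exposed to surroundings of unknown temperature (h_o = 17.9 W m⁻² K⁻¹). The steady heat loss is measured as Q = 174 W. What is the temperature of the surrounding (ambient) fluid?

T_out = 16.0 °C

Sum the resistances:
  R_cast iron = (1/1.75 − 1/1.79)/(4πk) = 0.01277/(4π·60.7) = 1.674×10^-5 K/W
  R_cork board = (1/1.79 − 1/2.12)/(4πk) = 0.08696/(4π·0.0498) = 0.1390 K/W
  R_conv,out = 1/(4πr²h) = 1/(4π·2.12²·17.9) = 9.892×10^-4 K/W
ΣR = 0.1400 K/W
ΔT = Q·ΣR = 174 × 0.1400 = 24.36 K
Heat flows outward, so T_out = T_in − ΔT = 40.4 − 24.36 = 16.0 °C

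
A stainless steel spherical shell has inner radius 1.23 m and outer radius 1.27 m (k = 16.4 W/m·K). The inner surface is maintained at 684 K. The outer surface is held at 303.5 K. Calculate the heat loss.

Q = 4πk·ΔT/(1/r₁ − 1/r₂) = 4π × 16.4 × 380.5 / (1/1.23 − 1/1.27) = 3.06×10^6 W

Q = 3060 kW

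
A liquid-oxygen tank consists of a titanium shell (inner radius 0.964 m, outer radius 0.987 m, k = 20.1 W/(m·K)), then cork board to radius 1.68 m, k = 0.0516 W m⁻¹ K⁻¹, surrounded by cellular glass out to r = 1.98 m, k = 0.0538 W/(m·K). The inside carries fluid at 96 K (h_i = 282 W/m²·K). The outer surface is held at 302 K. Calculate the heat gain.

Q = 265 W

Resistance network (inner→outer):
  R_conv,in = 1/(4πr²h) = 1/(4π·0.964²·282) = 3.037×10^-4 K/W
  R_titanium = (1/0.964 − 1/0.987)/(4πk) = 0.02417/(4π·20.1) = 9.570×10^-5 K/W
  R_cork board = (1/0.987 − 1/1.68)/(4πk) = 0.4179/(4π·0.0516) = 0.6445 K/W
  R_cellular glass = (1/1.68 − 1/1.98)/(4πk) = 0.09019/(4π·0.0538) = 0.1334 K/W
ΣR = 3.037×10^-4 + 9.570×10^-5 + 0.6445 + 0.1334 = 0.7783 K/W
Q = ΔT/ΣR = (96 K − 302 K)/0.7783 = -265 W
(Negative Q ⇒ heat flows inward; heat gain = 265 W.)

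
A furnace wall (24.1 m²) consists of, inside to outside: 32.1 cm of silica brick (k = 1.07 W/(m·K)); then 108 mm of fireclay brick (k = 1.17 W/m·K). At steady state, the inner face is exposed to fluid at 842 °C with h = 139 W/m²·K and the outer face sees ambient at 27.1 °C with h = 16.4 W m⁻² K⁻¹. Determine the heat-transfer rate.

Q = 42.6 kW

Treat each layer as a resistance in series:
  R_conv,in = 1/(hA) = 1/(139·24.1) = 2.985×10^-4 K/W
  R_silica brick = L/(kA) = 0.321/(1.07·24.1) = 0.01245 K/W
  R_fireclay brick = L/(kA) = 0.108/(1.17·24.1) = 0.003830 K/W
  R_conv,out = 1/(hA) = 1/(16.4·24.1) = 0.002530 K/W
ΣR = 2.985×10^-4 + 0.01245 + 0.003830 + 0.002530 = 0.01911 K/W
Q = ΔT/ΣR = (842 °C − 27.1 °C)/0.01911 = 42600 W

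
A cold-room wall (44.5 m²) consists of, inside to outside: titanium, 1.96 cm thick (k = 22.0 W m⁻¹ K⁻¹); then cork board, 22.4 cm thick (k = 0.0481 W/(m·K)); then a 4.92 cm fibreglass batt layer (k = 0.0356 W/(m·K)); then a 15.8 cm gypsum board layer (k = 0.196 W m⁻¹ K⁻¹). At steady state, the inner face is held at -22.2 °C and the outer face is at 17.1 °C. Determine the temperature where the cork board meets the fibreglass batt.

T = 4.54 °C

Treat each layer as a resistance in series:
  R_titanium = L/(kA) = 0.0196/(22.0·44.5) = 2.002×10^-5 K/W
  R_cork board = L/(kA) = 0.224/(0.0481·44.5) = 0.1047 K/W
  R_fibreglass batt = L/(kA) = 0.0492/(0.0356·44.5) = 0.03106 K/W
  R_gypsum board = L/(kA) = 0.158/(0.196·44.5) = 0.01812 K/W
ΣR = 2.002×10^-5 + 0.1047 + 0.03106 + 0.01812 = 0.1539 K/W
Q = ΔT/ΣR = (-22.2 °C − 17.1 °C)/0.1539 = -255.4 W
From the inner boundary to the cork board/fibreglass batt interface, ΣR_partial = 0.1047 K/W.
T_interface = T_in − Q·ΣR_partial = -22.2 °C − (-255.4)(0.1047) = 4.54 °C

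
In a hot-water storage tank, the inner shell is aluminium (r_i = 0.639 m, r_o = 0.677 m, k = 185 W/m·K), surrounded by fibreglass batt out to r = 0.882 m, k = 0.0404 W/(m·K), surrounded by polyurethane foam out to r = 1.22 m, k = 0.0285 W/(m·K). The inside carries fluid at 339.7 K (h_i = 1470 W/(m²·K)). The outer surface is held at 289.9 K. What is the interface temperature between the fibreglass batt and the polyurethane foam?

T = 318.0 K

Resistance network (inner→outer):
  R_conv,in = 1/(4πr²h) = 1/(4π·0.639²·1470) = 1.326×10^-4 K/W
  R_aluminium = (1/0.639 − 1/0.677)/(4πk) = 0.08784/(4π·185) = 3.778×10^-5 K/W
  R_fibreglass batt = (1/0.677 − 1/0.882)/(4πk) = 0.3433/(4π·0.0404) = 0.6762 K/W
  R_polyurethane foam = (1/0.882 − 1/1.22)/(4πk) = 0.3141/(4π·0.0285) = 0.8771 K/W
ΣR = 1.326×10^-4 + 3.778×10^-5 + 0.6762 + 0.8771 = 1.553 K/W
Q = ΔT/ΣR = (339.7 K − 289.9 K)/1.553 = 32.07 W
From the inner boundary to the fibreglass batt/polyurethane foam interface, ΣR_partial = 0.6764 K/W.
T_interface = T_in − Q·ΣR_partial = 339.7 K − (32.07)(0.6764) = 318.0 K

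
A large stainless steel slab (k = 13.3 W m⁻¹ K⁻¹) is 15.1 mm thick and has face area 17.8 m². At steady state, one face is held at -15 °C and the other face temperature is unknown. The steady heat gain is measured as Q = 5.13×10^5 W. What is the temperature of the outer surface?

T_out = 17.7 °C

Sum the resistances:
  R_stainless steel = L/(kA) = 0.0151/(13.3·17.8) = 6.378×10^-5 K/W
ΣR = 6.378×10^-5 K/W
ΔT = Q·ΣR = 5.13×10^5 × 6.378×10^-5 = 32.72 K
Heat flows inward, so T_out = T_in + ΔT = -15 + 32.72 = 17.7 °C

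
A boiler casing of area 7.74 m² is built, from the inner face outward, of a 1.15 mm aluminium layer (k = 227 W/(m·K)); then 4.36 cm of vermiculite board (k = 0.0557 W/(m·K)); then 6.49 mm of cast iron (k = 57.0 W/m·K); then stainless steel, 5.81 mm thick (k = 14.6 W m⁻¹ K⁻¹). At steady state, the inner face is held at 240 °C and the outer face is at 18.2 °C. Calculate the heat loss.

Series thermal resistances, inner to outer:
  R_aluminium = L/(kA) = 0.00115/(227·7.74) = 6.545×10^-7 K/W
  R_vermiculite board = L/(kA) = 0.0436/(0.0557·7.74) = 0.1011 K/W
  R_cast iron = L/(kA) = 0.00649/(57.0·7.74) = 1.471×10^-5 K/W
  R_stainless steel = L/(kA) = 0.00581/(14.6·7.74) = 5.141×10^-5 K/W
ΣR = 6.545×10^-7 + 0.1011 + 1.471×10^-5 + 5.141×10^-5 = 0.1012 K/W
Q = ΔT/ΣR = (240 °C − 18.2 °C)/0.1012 = 2190 W

Q = 2.19 kW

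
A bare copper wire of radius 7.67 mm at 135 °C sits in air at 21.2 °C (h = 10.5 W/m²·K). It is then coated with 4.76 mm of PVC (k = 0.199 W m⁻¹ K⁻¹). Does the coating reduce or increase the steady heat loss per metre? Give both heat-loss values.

Critical radius for a cylinder: r_cr = k/h = 0.0190 m = 1.90 cm.
Outer radius after coating: r₂ = 0.00767 + 0.00476 = 0.01243 m.
Since r₁ < r_cr and r₂ ≤ r_cr, the coating moves toward the maximum at r_cr — heat loss rises.
Bare: R = 1/(2πr₁h) = 1.976 m·K/W; Q = 113.8/1.976 = 57.6 W/m.
Coated: R = R_cond + R_conv = 1.606 m·K/W; Q = 113.8/1.606 = 70.9 W/m.

increases: 57.6 → 70.9 W/m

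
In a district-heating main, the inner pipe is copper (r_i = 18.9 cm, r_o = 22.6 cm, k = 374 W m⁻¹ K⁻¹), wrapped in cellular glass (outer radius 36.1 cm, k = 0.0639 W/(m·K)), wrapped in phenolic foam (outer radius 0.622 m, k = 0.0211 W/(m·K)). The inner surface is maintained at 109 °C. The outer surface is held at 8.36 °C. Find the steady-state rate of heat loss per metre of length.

Q' = 19.1 W/m

Series thermal resistances, inner to outer:
  R'_copper = ln(0.226/0.189)/(2πk) = 0.1788/(2π·374) = 7.608×10^-5 m·K/W
  R'_cellular glass = ln(0.361/0.226)/(2πk) = 0.4683/(2π·0.0639) = 1.166 m·K/W
  R'_phenolic foam = ln(0.622/0.361)/(2πk) = 0.5441/(2π·0.0211) = 4.104 m·K/W
ΣR = 7.608×10^-5 + 1.166 + 4.104 = 5.270 m·K/W
Q' = ΔT/ΣR = (109 °C − 8.36 °C)/5.270 = 19.1 W/m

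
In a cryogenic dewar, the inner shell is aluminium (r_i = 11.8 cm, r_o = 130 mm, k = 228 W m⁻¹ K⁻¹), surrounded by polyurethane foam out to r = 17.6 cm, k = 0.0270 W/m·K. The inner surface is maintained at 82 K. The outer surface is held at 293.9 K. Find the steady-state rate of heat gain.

Q = 35.8 W

Resistance network (inner→outer):
  R_aluminium = (1/0.118 − 1/0.130)/(4πk) = 0.7823/(4π·228) = 2.730×10^-4 K/W
  R_polyurethane foam = (1/0.130 − 1/0.176)/(4πk) = 2.010/(4π·0.0270) = 5.926 K/W
ΣR = 2.730×10^-4 + 5.926 = 5.926 K/W
Q = ΔT/ΣR = (82 K − 293.9 K)/5.926 = -35.8 W
(Negative Q ⇒ heat flows inward; heat gain = 35.8 W.)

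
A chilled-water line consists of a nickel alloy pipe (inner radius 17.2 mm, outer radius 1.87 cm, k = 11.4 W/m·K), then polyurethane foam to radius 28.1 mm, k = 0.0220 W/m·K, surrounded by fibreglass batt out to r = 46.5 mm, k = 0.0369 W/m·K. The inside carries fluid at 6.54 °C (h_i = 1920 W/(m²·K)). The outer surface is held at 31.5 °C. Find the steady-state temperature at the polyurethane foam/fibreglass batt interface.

Resistance network (inner→outer):
  R'_conv,in = 1/(2πr h) = 1/(2π·0.0172·1920) = 0.004819 m·K/W
  R'_nickel alloy = ln(0.0187/0.0172)/(2πk) = 0.08361/(2π·11.4) = 0.001167 m·K/W
  R'_polyurethane foam = ln(0.0281/0.0187)/(2πk) = 0.4072/(2π·0.0220) = 2.946 m·K/W
  R'_fibreglass batt = ln(0.0465/0.0281)/(2πk) = 0.5037/(2π·0.0369) = 2.172 m·K/W
ΣR = 0.004819 + 0.001167 + 2.946 + 2.172 = 5.124 m·K/W
Q' = ΔT/ΣR = (6.54 °C − 31.5 °C)/5.124 = -4.871 W/m
From the inner boundary to the polyurethane foam/fibreglass batt interface, ΣR_partial = 2.952 m·K/W.
T_interface = T_in − Q'·ΣR_partial = 6.54 °C − (-4.871)(2.952) = 20.9 °C

T = 20.9 °C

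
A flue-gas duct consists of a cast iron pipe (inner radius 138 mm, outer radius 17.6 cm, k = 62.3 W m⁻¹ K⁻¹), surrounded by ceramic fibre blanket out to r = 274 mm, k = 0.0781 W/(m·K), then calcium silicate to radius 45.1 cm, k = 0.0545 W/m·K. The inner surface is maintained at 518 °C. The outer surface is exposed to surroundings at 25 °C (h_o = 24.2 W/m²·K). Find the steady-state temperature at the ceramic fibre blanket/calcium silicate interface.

T = 330 °C

Series thermal resistances, inner to outer:
  R'_cast iron = ln(0.176/0.138)/(2πk) = 0.2432/(2π·62.3) = 6.214×10^-4 m·K/W
  R'_ceramic fibre blanket = ln(0.274/0.176)/(2πk) = 0.4426/(2π·0.0781) = 0.9020 m·K/W
  R'_calcium silicate = ln(0.451/0.274)/(2πk) = 0.4983/(2π·0.0545) = 1.455 m·K/W
  R'_conv,out = 1/(2πr h) = 1/(2π·0.451·24.2) = 0.01458 m·K/W
ΣR = 6.214×10^-4 + 0.9020 + 1.455 + 0.01458 = 2.372 m·K/W
Q' = ΔT/ΣR = (518 °C − 25 °C)/2.372 = 207.8 W/m
From the inner boundary to the ceramic fibre blanket/calcium silicate interface, ΣR_partial = 0.9026 m·K/W.
T_interface = T_in − Q'·ΣR_partial = 518 °C − (207.8)(0.9026) = 330 °C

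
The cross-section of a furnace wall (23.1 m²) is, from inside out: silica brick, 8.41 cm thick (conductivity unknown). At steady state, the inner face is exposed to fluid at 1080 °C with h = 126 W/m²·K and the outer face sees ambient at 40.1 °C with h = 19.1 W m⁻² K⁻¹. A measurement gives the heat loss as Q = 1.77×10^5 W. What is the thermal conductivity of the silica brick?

k = 1.12 W/m·K

ΣR = ΔT/Q = |1080 − 40.1|/1.77×10^5 = 0.005875 K/W
Known resistances:
  R_conv,in = 1/(hA) = 1/(126·23.1) = 3.436×10^-4 K/W
  R_conv,out = 1/(hA) = 1/(19.1·23.1) = 0.002266 K/W
R_silica brick = ΣR − ΣR_known = 0.005875 − 0.002610 = 0.003265 K/W
L/(kA) = 0.003265 ⇒ k = 0.0841/(0.003265·23.1) = 1.12 W/m·K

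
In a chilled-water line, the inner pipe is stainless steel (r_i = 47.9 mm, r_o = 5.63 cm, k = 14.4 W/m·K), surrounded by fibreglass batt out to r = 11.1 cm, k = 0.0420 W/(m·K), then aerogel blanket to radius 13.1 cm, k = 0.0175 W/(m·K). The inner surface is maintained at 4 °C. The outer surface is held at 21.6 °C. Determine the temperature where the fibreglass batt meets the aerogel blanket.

Treat each layer as a resistance in series:
  R'_stainless steel = ln(0.0563/0.0479)/(2πk) = 0.1616/(2π·14.4) = 0.001786 m·K/W
  R'_fibreglass batt = ln(0.111/0.0563)/(2πk) = 0.6788/(2π·0.0420) = 2.572 m·K/W
  R'_aerogel blanket = ln(0.131/0.111)/(2πk) = 0.1657/(2π·0.0175) = 1.507 m·K/W
ΣR = 0.001786 + 2.572 + 1.507 = 4.081 m·K/W
Q' = ΔT/ΣR = (4 °C − 21.6 °C)/4.081 = -4.313 W/m
From the inner boundary to the fibreglass batt/aerogel blanket interface, ΣR_partial = 2.574 m·K/W.
T_interface = T_in − Q'·ΣR_partial = 4 °C − (-4.313)(2.574) = 15.1 °C

T = 15.1 °C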